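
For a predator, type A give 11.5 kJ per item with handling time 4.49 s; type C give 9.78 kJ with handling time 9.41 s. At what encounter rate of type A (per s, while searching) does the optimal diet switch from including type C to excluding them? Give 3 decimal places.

Drop type C once their profitability E₂/h₂ falls below the rate achievable on type A alone: E₂/h₂ = λE₁/(1 + λh₁).
Solve for λ: λE₁h₂ = E₂(1 + λh₁) → λ(E₁h₂ − E₂h₁) = E₂ → λ = E₂/(E₁h₂ − E₂h₁).
λ = 9.78/(11.5×9.41 − 9.78×4.49) = 9.78/64.3 = 0.1521 per s.

0.152 per s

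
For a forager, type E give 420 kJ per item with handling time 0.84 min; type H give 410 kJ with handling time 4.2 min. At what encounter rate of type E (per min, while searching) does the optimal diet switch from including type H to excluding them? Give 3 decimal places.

Drop type H once their profitability E₂/h₂ falls below the rate achievable on type E alone: E₂/h₂ = λE₁/(1 + λh₁).
Solve for λ: λE₁h₂ = E₂(1 + λh₁) → λ(E₁h₂ − E₂h₁) = E₂ → λ = E₂/(E₁h₂ − E₂h₁).
λ = 410/(420×4.2 − 410×0.84) = 410/1420 = 0.2888 per min.

0.289 per min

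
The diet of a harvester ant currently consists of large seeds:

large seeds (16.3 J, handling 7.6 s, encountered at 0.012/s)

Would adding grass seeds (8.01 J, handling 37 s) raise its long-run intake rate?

On large seeds alone, R = ΣλE/(1+Σλh) = 0.1956/1.091 = 0.1793 J/s.
Profitability of grass seeds: 8.01/37 = 0.2165 J/s.
Since 0.2165 > R, including grass seeds increases the long-run rate.

Yes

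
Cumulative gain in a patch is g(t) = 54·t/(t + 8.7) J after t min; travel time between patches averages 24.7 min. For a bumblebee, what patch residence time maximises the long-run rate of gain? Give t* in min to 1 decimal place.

Maximise g(t)/(T+t): set derivative to zero → g'(t)(T+t) = g(t).
g'(t) = 54·8.7/(t + 8.7)². Setting 54·8.7/(t+8.7)² = 54t/[(t+8.7)(24.7+t)] gives 8.7(24.7+t) = t(t+8.7), so t² = 8.7×24.7 = 214.9.
t* = √214.9 = 14.66 min.

14.7 min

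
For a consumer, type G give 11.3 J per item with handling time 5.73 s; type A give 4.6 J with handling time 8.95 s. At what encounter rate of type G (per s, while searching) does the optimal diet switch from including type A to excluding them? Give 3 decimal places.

0.062 per s

The zero-one rule: include type A iff E₂/h₂ > λE₁/(1+λh₁). Equality gives the switch point.
λE₁h₂ = E₂ + λE₂h₁ ⇒ λ = E₂/(E₁h₂ − E₂h₁) = 4.6/(101.1 − 26.36) = 0.06152 per s.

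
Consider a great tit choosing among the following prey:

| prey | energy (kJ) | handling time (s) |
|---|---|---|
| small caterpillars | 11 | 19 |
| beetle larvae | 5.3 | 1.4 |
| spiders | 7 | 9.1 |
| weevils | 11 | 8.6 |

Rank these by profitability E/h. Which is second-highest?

weevils

In descending order of E/h:
beetle larvae: 5.3/1.4 = 3.79 kJ/s
weevils: 11/8.6 = 1.28 kJ/s
spiders: 7/9.1 = 0.769 kJ/s
small caterpillars: 11/19 = 0.579 kJ/s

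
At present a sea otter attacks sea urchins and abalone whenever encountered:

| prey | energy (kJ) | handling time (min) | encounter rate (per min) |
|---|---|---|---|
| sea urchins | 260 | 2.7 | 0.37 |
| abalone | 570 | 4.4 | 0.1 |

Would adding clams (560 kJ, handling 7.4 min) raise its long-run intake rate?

Yes

On sea urchins and abalone alone, R = ΣλE/(1+Σλh) = 153.2/2.439 = 62.81 kJ/min.
Profitability of clams: 560/7.4 = 75.68 kJ/min.
Since 75.68 > R, including clams increases the long-run rate.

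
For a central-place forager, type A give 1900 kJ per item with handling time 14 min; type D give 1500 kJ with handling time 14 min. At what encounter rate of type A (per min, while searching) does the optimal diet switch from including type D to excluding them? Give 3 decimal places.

Drop type D once their profitability E₂/h₂ falls below the rate achievable on type A alone: E₂/h₂ = λE₁/(1 + λh₁).
Solve for λ: λE₁h₂ = E₂(1 + λh₁) → λ(E₁h₂ − E₂h₁) = E₂ → λ = E₂/(E₁h₂ − E₂h₁).
λ = 1500/(1900×14 − 1500×14) = 1500/5600 = 0.2679 per min.

0.268 per min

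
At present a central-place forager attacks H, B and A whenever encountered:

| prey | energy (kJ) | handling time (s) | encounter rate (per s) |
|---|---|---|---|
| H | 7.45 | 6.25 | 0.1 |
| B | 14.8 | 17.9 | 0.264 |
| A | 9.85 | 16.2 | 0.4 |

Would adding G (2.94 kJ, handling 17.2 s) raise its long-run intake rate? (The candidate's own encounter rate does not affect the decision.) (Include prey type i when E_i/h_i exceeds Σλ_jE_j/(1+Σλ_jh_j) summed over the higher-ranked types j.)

On H, B and A alone, R = ΣλE/(1+Σλh) = 8.592/12.83 = 0.6697 kJ/s.
G: E/h = 2.94/17.2 = 0.1709 kJ/s.
0.1709 < 0.6697, so adding G would lower the average — exclude it.

No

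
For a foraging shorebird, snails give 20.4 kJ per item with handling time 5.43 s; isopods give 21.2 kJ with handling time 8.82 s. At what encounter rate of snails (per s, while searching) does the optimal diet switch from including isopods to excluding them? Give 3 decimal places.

0.327 per s

The zero-one rule: include isopods iff E₂/h₂ > λE₁/(1+λh₁). Equality gives the switch point.
λE₁h₂ = E₂ + λE₂h₁ ⇒ λ = E₂/(E₁h₂ − E₂h₁) = 21.2/(179.9 − 115.1) = 0.3271 per s.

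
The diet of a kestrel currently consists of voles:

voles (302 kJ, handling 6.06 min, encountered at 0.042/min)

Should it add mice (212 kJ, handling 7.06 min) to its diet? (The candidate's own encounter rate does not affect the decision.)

Yes

Current rate: (0.042×302)/(1 + 0.042×6.06) = 10.11 kJ/min.
Profitability of mice: 212/7.06 = 30.03 kJ/min.
Since 30.03 > R, including mice increases the long-run rate.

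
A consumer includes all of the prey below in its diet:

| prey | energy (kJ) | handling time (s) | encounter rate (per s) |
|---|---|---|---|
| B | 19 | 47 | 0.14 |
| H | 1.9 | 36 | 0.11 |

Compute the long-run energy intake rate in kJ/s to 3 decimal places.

Energy encountered per unit search time: 0.14×19 + 0.11×1.9 = 2.869 kJ/s.
Handling time per unit search time: 0.14×47 + 0.11×36 = 10.54.
Rate = 2.869/(1 + 10.54) = 0.2486 kJ/s.

0.249 kJ/s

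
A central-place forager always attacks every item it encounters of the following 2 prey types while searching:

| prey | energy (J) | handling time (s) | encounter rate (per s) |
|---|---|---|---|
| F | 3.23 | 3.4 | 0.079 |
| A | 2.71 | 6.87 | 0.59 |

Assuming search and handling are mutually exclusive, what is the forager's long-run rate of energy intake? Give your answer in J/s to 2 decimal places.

0.35 J/s

R = (0.079×3.23 + 0.59×2.71) / (1 + 0.079×3.4 + 0.59×6.87) = 1.854/5.322 = 0.3484 J/s.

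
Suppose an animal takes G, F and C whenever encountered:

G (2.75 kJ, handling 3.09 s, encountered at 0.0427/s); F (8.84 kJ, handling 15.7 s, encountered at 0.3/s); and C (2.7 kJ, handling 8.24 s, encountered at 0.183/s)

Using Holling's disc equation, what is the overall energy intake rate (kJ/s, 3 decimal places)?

R = (0.0427×2.75 + 0.3×8.84 + 0.183×2.7) / (1 + 0.0427×3.09 + 0.3×15.7 + 0.183×8.24) = 3.264/7.35 = 0.444 kJ/s.

0.444 kJ/s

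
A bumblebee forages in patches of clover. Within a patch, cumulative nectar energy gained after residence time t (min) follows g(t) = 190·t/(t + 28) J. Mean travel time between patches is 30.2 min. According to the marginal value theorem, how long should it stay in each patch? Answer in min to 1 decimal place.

Optimal t* satisfies g'(t*) = g(t*)/(T + t*).
g'(t) = 190·28/(t + 28)². Setting 190·28/(t+28)² = 190t/[(t+28)(30.2+t)] gives 28(30.2+t) = t(t+28), so t² = 28×30.2 = 845.6.
t* = √845.6 = 29.08 min.

29.1 min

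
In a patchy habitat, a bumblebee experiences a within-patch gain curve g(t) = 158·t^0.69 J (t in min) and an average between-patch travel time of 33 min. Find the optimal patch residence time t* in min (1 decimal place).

Maximise g(t)/(T+t): set derivative to zero → g'(t)(T+t) = g(t).
g'(t) = 0.69·158·t^-0.31. Setting 0.69·158·t^-0.31 = 158·t^0.69/(33+t) gives 0.69(33+t) = t, so 0.31·t = 0.69×33.
t* = 0.69×33/0.31 = 73.45 min.

73.5 min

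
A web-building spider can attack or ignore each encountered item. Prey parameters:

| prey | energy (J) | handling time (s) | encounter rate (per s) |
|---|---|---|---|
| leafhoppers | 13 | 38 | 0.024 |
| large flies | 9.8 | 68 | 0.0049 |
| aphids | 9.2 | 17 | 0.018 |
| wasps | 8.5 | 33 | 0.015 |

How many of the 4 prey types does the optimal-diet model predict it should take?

Profitabilities (E/h, J/s): aphids 0.541, leafhoppers 0.342, wasps 0.258, large flies 0.144. Add prey in this order while the next type's profitability exceeds the intake rate on those already taken.
Rate on top 1: 0.1268. leafhoppers: 0.342 > 0.1268 → include.
Rate on top 2: 0.2153. wasps: 0.258 > 0.2153 → include.
Rate on top 3: 0.223. large flies: 0.144 < 0.223 → exclude; stop.
Optimal diet: aphids, leafhoppers, wasps — 3 of 4 types.

3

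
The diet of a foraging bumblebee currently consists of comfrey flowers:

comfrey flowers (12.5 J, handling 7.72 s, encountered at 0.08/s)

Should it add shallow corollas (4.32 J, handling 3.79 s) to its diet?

On comfrey flowers alone, R = ΣλE/(1+Σλh) = 1/1.618 = 0.6182 J/s.
shallow corollas: E/h = 4.32/3.79 = 1.14 J/s.
Since 1.14 > R, including shallow corollas increases the long-run rate.

Yes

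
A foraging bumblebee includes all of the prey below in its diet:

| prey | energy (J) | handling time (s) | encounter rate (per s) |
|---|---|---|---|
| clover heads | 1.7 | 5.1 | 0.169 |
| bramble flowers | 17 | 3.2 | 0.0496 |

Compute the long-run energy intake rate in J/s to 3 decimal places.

0.559 J/s

R = Σλ_iE_i / (1 + Σλ_ih_i)
Numerator: 0.169×1.7 + 0.0496×17 = 1.131
Denominator: 1 + 0.169×5.1 + 0.0496×3.2 = 2.021
R = 1.131/2.021 = 0.5595 J/s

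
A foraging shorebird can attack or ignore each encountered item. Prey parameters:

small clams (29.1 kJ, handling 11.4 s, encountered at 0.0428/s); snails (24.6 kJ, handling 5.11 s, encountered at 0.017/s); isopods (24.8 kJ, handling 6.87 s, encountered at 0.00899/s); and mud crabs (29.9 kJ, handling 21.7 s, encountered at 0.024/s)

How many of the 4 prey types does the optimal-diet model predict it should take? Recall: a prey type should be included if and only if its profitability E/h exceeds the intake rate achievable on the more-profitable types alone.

4

Rank by E/h (kJ/s): snails 4.81, isopods 3.61, small clams 2.55, mud crabs 1.38. Include each in turn until the next type's E/h falls below the running intake rate.
Rate on top 1: 0.3848. isopods: 3.61 > 0.3848 → include.
Rate on top 2: 0.5582. small clams: 2.55 > 0.5582 → include.
Rate on top 3: 1.153. mud crabs: 1.38 > 1.153 → include.
Optimal diet: snails, isopods, small clams, mud crabs — 4 of 4 types.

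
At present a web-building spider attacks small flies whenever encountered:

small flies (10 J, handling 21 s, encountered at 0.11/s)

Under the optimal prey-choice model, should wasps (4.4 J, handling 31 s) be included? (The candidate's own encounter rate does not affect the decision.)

Current rate: (0.11×10)/(1 + 0.11×21) = 0.3323 J/s.
Profitability of wasps: 4.4/31 = 0.1419 J/s.
Since 0.1419 < R, time spent handling wasps is better spent searching.

No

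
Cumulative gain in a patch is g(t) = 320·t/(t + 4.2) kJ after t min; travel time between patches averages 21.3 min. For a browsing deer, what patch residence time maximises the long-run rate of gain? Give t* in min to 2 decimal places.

Maximise g(t)/(T+t): set derivative to zero → g'(t)(T+t) = g(t).
g'(t) = 320·4.2/(t + 4.2)². Setting 320·4.2/(t+4.2)² = 320t/[(t+4.2)(21.3+t)] gives 4.2(21.3+t) = t(t+4.2), so t² = 4.2×21.3 = 89.46.
t* = √89.46 = 9.458 min.

9.46 min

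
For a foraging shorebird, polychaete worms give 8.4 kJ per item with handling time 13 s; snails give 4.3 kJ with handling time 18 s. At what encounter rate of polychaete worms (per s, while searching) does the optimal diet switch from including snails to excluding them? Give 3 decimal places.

At the threshold, the rate on polychaete worms alone equals the profitability of snails: λ·8.4/(1 + λ·13) = 4.3/18 = 0.2389.
Rearranging, λ(8.4 − 0.2389×13) = 0.2389, so λ = 0.2389/5.294 = 0.04512 per s.

0.045 per s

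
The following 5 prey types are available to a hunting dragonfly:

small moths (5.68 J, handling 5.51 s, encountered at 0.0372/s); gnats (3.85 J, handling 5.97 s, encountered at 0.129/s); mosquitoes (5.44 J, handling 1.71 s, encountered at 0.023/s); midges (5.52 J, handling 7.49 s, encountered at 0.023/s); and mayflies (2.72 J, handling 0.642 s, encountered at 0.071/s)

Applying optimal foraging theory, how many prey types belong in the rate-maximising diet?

Rank by E/h (J/s): mayflies 4.24, mosquitoes 3.18, small moths 1.03, midges 0.737, gnats 0.645. Include each in turn until the next type's E/h falls below the running intake rate.
Rate on top 1: 0.1847. mosquitoes: 3.18 > 0.1847 → include.
Rate on top 2: 0.2933. small moths: 1.03 > 0.2933 → include.
Rate on top 3: 0.4105. midges: 0.737 > 0.4105 → include.
Rate on top 4: 0.449. gnats: 0.645 > 0.449 → include.
Optimal diet: mayflies, mosquitoes, small moths, midges, gnats — 5 of 5 types.

5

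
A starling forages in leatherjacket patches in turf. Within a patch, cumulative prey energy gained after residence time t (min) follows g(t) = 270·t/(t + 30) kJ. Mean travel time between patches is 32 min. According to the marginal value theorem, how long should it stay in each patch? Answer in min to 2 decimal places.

By the marginal value theorem, leave when the instantaneous gain rate g'(t) equals the habitat-wide average g(t)/(T + t).
g'(t) = 270·30/(t + 30)². Setting 270·30/(t+30)² = 270t/[(t+30)(32+t)] gives 30(32+t) = t(t+30), so t² = 30×32 = 960.
t* = √960 = 30.98 min.

30.98 min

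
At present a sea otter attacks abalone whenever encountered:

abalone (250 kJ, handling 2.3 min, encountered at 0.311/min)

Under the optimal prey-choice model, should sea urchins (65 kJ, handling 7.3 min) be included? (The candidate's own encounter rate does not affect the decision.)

On abalone alone, R = ΣλE/(1+Σλh) = 77.75/1.715 = 45.33 kJ/min.
sea urchins: E/h = 65/7.3 = 8.904 kJ/min.
Since 8.904 < R, time spent handling sea urchins is better spent searching.

No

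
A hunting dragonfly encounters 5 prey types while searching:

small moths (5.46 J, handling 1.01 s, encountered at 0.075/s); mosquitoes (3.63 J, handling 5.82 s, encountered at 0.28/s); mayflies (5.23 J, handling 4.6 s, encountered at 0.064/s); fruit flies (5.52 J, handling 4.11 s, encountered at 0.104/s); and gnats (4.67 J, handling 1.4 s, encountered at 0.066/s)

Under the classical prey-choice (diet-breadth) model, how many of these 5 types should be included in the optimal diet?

Profitabilities (E/h, J/s): small moths 5.41, gnats 3.34, fruit flies 1.34, mayflies 1.14, mosquitoes 0.624. Add prey in this order while the next type's profitability exceeds the intake rate on those already taken.
Rate on top 1: 0.3807. gnats: 3.34 > 0.3807 → include.
Rate on top 2: 0.6144. fruit flies: 1.34 > 0.6144 → include.
Rate on top 3: 0.8096. mayflies: 1.14 > 0.8096 → include.
Rate on top 4: 0.8606. mosquitoes: 0.624 < 0.8606 → exclude; stop.
Optimal diet: small moths, gnats, fruit flies, mayflies — 4 of 5 types.

4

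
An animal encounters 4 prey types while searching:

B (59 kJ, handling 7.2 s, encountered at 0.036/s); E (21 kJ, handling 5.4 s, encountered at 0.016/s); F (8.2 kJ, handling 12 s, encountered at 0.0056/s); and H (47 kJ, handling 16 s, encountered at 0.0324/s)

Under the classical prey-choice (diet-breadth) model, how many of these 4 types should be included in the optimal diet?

Rank by E/h (kJ/s): B 8.19, E 3.89, H 2.94, F 0.683. Include each in turn until the next type's E/h falls below the running intake rate.
Rate on top 1: 1.687. E: 3.89 > 1.687 → include.
Rate on top 2: 1.828. H: 2.94 > 1.828 → include.
Rate on top 3: 2.137. F: 0.683 < 2.137 → exclude; stop.
Optimal diet: B, E, H — 3 of 4 types.

3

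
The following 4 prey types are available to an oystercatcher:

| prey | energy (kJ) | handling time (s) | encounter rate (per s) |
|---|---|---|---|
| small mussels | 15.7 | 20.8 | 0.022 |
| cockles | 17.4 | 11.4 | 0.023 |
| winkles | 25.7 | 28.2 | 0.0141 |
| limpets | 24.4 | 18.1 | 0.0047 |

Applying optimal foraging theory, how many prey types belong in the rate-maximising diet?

E/h in descending order: cockles 1.53, limpets 1.35, winkles 0.911, small mussels 0.755 kJ/s. The optimal diet is the largest prefix of this list for which every included type satisfies E_i/h_i > R on the types above it.
Rate on top 1: 0.3171. limpets: 1.35 > 0.3171 → include.
Rate on top 2: 0.3822. winkles: 0.911 > 0.3822 → include.
Rate on top 3: 0.5028. small mussels: 0.755 > 0.5028 → include.
Optimal diet: cockles, limpets, winkles, small mussels — 4 of 4 types.

4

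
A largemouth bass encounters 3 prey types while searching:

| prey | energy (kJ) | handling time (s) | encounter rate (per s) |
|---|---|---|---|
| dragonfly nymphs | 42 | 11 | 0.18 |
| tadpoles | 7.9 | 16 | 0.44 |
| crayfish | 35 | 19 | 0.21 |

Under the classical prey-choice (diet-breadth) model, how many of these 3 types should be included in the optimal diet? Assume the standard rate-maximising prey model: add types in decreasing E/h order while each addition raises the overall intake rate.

Rank by E/h (kJ/s): dragonfly nymphs 3.82, crayfish 1.84, tadpoles 0.494. Include each in turn until the next type's E/h falls below the running intake rate.
Rate on top 1: 2.537. crayfish: 1.84 < 2.537 → exclude; stop.
Optimal diet: dragonfly nymphs — 1 of 3 types.

1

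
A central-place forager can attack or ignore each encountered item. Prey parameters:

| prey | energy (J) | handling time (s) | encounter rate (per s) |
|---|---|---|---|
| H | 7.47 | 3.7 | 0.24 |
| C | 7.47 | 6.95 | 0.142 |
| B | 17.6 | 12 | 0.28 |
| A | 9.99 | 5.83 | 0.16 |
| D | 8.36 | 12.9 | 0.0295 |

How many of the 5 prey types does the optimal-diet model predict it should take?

E/h in descending order: H 2.02, A 1.71, B 1.47, C 1.07, D 0.648 J/s. The optimal diet is the largest prefix of this list for which every included type satisfies E_i/h_i > R on the types above it.
Rate on top 1: 0.9496. A: 1.71 > 0.9496 → include.
Rate on top 2: 1.202. B: 1.47 > 1.202 → include.
Rate on top 3: 1.346. C: 1.07 < 1.346 → exclude; stop.
Optimal diet: H, A, B — 3 of 5 types.

3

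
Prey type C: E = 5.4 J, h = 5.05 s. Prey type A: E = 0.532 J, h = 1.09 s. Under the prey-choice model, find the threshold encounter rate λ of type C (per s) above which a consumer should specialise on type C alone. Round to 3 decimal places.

0.166 per s

At the threshold, the rate on type C alone equals the profitability of type A: λ·5.4/(1 + λ·5.05) = 0.532/1.09 = 0.4881.
Rearranging, λ(5.4 − 0.4881×5.05) = 0.4881, so λ = 0.4881/2.935 = 0.1663 per s.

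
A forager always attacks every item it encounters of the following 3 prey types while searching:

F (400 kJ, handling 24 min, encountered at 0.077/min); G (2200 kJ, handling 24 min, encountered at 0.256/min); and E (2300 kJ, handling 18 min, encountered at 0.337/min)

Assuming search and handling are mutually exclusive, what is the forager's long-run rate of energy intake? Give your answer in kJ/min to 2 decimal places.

90.92 kJ/min

R = Σλ_iE_i / (1 + Σλ_ih_i)
Numerator: 0.077×400 + 0.256×2200 + 0.337×2300 = 1369
Denominator: 1 + 0.077×24 + 0.256×24 + 0.337×18 = 15.06
R = 1369/15.06 = 90.92 kJ/min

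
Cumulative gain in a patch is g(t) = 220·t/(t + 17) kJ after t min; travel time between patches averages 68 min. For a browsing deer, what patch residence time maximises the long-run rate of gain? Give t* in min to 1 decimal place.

By the marginal value theorem, leave when the instantaneous gain rate g'(t) equals the habitat-wide average g(t)/(T + t).
g'(t) = 220·17/(t + 17)². Setting 220·17/(t+17)² = 220t/[(t+17)(68+t)] gives 17(68+t) = t(t+17), so t² = 17×68 = 1156.
t* = √1156 = 34 min.

34.0 min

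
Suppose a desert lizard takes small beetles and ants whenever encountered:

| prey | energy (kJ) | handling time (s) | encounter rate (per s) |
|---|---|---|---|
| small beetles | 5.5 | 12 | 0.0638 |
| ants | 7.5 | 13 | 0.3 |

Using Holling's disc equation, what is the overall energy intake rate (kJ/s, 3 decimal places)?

R = (0.0638×5.5 + 0.3×7.5) / (1 + 0.0638×12 + 0.3×13) = 2.601/5.666 = 0.4591 kJ/s.

0.459 kJ/s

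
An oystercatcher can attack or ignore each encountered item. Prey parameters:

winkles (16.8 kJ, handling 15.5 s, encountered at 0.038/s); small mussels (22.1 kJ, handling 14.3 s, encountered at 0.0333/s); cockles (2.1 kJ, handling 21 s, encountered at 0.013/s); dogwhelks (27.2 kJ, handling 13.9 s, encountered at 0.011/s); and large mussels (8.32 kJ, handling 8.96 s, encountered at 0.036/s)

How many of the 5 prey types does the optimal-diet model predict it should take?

4

Profitabilities (E/h, kJ/s): dogwhelks 1.96, small mussels 1.55, winkles 1.08, large mussels 0.929, cockles 0.1. Add prey in this order while the next type's profitability exceeds the intake rate on those already taken.
Rate on top 1: 0.2595. small mussels: 1.55 > 0.2595 → include.
Rate on top 2: 0.6354. winkles: 1.08 > 0.6354 → include.
Rate on top 3: 0.7545. large mussels: 0.929 > 0.7545 → include.
Rate on top 4: 0.7766. cockles: 0.1 < 0.7766 → exclude; stop.
Optimal diet: dogwhelks, small mussels, winkles, large mussels — 4 of 5 types.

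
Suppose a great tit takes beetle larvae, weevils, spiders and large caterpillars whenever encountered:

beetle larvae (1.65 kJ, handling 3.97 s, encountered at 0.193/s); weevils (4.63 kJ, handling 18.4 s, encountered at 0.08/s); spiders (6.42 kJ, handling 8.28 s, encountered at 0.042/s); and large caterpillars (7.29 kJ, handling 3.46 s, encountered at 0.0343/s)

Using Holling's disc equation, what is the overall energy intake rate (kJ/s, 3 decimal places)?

R = (0.193×1.65 + 0.08×4.63 + 0.042×6.42 + 0.0343×7.29) / (1 + 0.193×3.97 + 0.08×18.4 + 0.042×8.28 + 0.0343×3.46) = 1.209/3.705 = 0.3262 kJ/s.

0.326 kJ/s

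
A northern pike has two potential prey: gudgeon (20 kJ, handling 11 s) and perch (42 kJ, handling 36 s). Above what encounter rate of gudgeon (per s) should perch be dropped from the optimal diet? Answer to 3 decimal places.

The zero-one rule: include perch iff E₂/h₂ > λE₁/(1+λh₁). Equality gives the switch point.
λE₁h₂ = E₂ + λE₂h₁ ⇒ λ = E₂/(E₁h₂ − E₂h₁) = 42/(720 − 462) = 0.1628 per s.

0.163 per s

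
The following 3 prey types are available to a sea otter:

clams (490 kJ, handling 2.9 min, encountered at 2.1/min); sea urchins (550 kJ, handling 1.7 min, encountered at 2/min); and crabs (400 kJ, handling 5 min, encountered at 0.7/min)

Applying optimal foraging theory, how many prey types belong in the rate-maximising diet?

Rank by E/h (kJ/min): sea urchins 324, clams 169, crabs 80. Include each in turn until the next type's E/h falls below the running intake rate.
Rate on top 1: 250. clams: 169 < 250 → exclude; stop.
Optimal diet: sea urchins — 1 of 3 types.

1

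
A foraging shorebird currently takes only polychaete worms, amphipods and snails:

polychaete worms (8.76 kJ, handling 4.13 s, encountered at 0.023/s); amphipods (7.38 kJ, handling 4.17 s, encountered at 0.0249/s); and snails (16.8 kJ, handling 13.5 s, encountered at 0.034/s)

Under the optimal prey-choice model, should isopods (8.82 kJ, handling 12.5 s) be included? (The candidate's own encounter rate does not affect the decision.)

Yes

Intake rate on the current diet: R = (0.023×8.76 + 0.0249×7.38 + 0.034×16.8) / (1 + 0.023×4.13 + 0.0249×4.17 + 0.034×13.5) = 0.9564/1.658 = 0.5769 kJ/s.
isopods: E/h = 8.82/12.5 = 0.7056 kJ/s.
Since 0.7056 > R, including isopods increases the long-run rate.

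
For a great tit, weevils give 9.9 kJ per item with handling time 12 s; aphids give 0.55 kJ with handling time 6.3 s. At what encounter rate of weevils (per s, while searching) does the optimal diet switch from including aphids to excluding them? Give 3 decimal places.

0.010 per s

Drop aphids once their profitability E₂/h₂ falls below the rate achievable on weevils alone: E₂/h₂ = λE₁/(1 + λh₁).
Solve for λ: λE₁h₂ = E₂(1 + λh₁) → λ(E₁h₂ − E₂h₁) = E₂ → λ = E₂/(E₁h₂ − E₂h₁).
λ = 0.55/(9.9×6.3 − 0.55×12) = 0.55/55.77 = 0.009862 per s.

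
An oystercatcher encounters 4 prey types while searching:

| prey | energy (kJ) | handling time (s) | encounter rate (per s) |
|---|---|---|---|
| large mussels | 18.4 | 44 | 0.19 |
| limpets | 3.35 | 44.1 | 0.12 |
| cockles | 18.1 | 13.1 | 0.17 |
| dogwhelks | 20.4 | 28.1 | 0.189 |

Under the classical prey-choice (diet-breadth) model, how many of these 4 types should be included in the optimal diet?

1

Profitabilities (E/h, kJ/s): cockles 1.38, dogwhelks 0.726, large mussels 0.418, limpets 0.076. Add prey in this order while the next type's profitability exceeds the intake rate on those already taken.
Rate on top 1: 0.9535. dogwhelks: 0.726 < 0.9535 → exclude; stop.
Optimal diet: cockles — 1 of 4 types.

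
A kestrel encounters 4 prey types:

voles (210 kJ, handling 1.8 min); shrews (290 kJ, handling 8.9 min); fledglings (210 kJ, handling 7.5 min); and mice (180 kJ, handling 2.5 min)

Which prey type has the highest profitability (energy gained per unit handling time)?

In descending order of E/h:
voles: 210/1.8 = 117 kJ/min
mice: 180/2.5 = 72 kJ/min
shrews: 290/8.9 = 32.6 kJ/min
fledglings: 210/7.5 = 28 kJ/min

voles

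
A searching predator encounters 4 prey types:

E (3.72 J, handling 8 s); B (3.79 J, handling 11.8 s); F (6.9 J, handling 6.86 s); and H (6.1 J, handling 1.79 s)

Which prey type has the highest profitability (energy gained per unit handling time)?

H

In descending order of E/h:
H: 6.1/1.79 = 3.41 J/s
F: 6.9/6.86 = 1.01 J/s
E: 3.72/8 = 0.465 J/s
B: 3.79/11.8 = 0.321 J/s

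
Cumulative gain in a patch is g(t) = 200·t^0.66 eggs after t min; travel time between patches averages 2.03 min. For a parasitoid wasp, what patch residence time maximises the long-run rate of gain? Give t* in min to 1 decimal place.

Maximise g(t)/(T+t): set derivative to zero → g'(t)(T+t) = g(t).
g'(t) = 0.66·200·t^-0.34. Setting 0.66·200·t^-0.34 = 200·t^0.66/(2.03+t) gives 0.66(2.03+t) = t, so 0.34·t = 0.66×2.03.
t* = 0.66×2.03/0.34 = 3.941 min.

3.9 min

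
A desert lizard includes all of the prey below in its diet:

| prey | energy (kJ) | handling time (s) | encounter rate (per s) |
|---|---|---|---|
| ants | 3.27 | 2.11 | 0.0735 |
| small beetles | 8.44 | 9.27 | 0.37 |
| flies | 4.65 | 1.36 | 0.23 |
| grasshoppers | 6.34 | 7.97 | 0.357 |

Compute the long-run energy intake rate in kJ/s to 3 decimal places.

R = Σλ_iE_i / (1 + Σλ_ih_i)
Numerator: 0.0735×3.27 + 0.37×8.44 + 0.23×4.65 + 0.357×6.34 = 6.696
Denominator: 1 + 0.0735×2.11 + 0.37×9.27 + 0.23×1.36 + 0.357×7.97 = 7.743
R = 6.696/7.743 = 0.8648 kJ/s

0.865 kJ/s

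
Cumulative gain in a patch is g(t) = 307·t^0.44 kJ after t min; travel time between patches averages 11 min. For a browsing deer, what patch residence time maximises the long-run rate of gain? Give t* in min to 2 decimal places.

8.64 min

Optimal t* satisfies g'(t*) = g(t*)/(T + t*).
g'(t) = 0.44·307·t^-0.56. Setting 0.44·307·t^-0.56 = 307·t^0.44/(11+t) gives 0.44(11+t) = t, so 0.56·t = 0.44×11.
t* = 0.44×11/0.56 = 8.643 min.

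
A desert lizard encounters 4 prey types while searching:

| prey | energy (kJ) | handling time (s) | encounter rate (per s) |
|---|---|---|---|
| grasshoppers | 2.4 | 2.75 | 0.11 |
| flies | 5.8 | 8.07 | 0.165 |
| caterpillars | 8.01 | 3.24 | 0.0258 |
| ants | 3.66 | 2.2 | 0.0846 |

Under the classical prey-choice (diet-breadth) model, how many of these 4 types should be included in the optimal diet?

Profitabilities (E/h, kJ/s): caterpillars 2.47, ants 1.66, grasshoppers 0.873, flies 0.719. Add prey in this order while the next type's profitability exceeds the intake rate on those already taken.
Rate on top 1: 0.1907. ants: 1.66 > 0.1907 → include.
Rate on top 2: 0.4066. grasshoppers: 0.873 > 0.4066 → include.
Rate on top 3: 0.4963. flies: 0.719 > 0.4963 → include.
Optimal diet: caterpillars, ants, grasshoppers, flies — 4 of 4 types.

4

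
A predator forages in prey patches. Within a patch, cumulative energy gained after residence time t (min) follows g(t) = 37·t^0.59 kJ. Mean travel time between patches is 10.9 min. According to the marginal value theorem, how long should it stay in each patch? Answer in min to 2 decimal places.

15.69 min

By the marginal value theorem, leave when the instantaneous gain rate g'(t) equals the habitat-wide average g(t)/(T + t).
g'(t) = 0.59·37·t^-0.41. Setting 0.59·37·t^-0.41 = 37·t^0.59/(10.9+t) gives 0.59(10.9+t) = t, so 0.41·t = 0.59×10.9.
t* = 0.59×10.9/0.41 = 15.69 min.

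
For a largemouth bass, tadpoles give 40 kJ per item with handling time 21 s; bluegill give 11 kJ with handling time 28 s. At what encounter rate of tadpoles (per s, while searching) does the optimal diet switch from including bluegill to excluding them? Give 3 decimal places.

The zero-one rule: include bluegill iff E₂/h₂ > λE₁/(1+λh₁). Equality gives the switch point.
λE₁h₂ = E₂ + λE₂h₁ ⇒ λ = E₂/(E₁h₂ − E₂h₁) = 11/(1120 − 231) = 0.01237 per s.

0.012 per s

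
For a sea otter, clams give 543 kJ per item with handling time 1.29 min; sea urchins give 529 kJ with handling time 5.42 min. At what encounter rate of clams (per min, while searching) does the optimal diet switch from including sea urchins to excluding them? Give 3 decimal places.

0.234 per min

At the threshold, the rate on clams alone equals the profitability of sea urchins: λ·543/(1 + λ·1.29) = 529/5.42 = 97.6.
Rearranging, λ(543 − 97.6×1.29) = 97.6, so λ = 97.6/417.1 = 0.234 per min.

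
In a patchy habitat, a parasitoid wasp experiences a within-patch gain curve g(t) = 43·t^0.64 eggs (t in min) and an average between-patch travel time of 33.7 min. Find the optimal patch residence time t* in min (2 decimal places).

59.91 min

Optimal t* satisfies g'(t*) = g(t*)/(T + t*).
g'(t) = 0.64·43·t^-0.36. Setting 0.64·43·t^-0.36 = 43·t^0.64/(33.7+t) gives 0.64(33.7+t) = t, so 0.36·t = 0.64×33.7.
t* = 0.64×33.7/0.36 = 59.91 min.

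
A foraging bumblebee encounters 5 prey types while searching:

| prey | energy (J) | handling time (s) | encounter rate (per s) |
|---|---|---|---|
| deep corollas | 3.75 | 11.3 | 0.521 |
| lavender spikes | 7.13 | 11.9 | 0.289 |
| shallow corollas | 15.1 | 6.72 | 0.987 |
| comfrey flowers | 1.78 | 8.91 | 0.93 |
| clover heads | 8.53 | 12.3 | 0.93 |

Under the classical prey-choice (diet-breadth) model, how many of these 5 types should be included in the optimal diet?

E/h in descending order: shallow corollas 2.25, clover heads 0.693, lavender spikes 0.599, deep corollas 0.332, comfrey flowers 0.2 J/s. The optimal diet is the largest prefix of this list for which every included type satisfies E_i/h_i > R on the types above it.
Rate on top 1: 1.953. clover heads: 0.693 < 1.953 → exclude; stop.
Optimal diet: shallow corollas — 1 of 5 types.

1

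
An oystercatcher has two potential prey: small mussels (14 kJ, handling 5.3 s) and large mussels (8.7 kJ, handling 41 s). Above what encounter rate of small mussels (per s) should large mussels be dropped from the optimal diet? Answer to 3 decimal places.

0.016 per s

Drop large mussels once their profitability E₂/h₂ falls below the rate achievable on small mussels alone: E₂/h₂ = λE₁/(1 + λh₁).
Solve for λ: λE₁h₂ = E₂(1 + λh₁) → λ(E₁h₂ − E₂h₁) = E₂ → λ = E₂/(E₁h₂ − E₂h₁).
λ = 8.7/(14×41 − 8.7×5.3) = 8.7/527.9 = 0.01648 per s.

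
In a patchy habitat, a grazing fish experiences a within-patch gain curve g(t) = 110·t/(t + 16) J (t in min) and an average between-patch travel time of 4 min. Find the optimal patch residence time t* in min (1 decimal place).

8.0 min

Optimal t* satisfies g'(t*) = g(t*)/(T + t*).
g'(t) = 110·16/(t + 16)². Setting 110·16/(t+16)² = 110t/[(t+16)(4+t)] gives 16(4+t) = t(t+16), so t² = 16×4 = 64.
t* = √64 = 8 min.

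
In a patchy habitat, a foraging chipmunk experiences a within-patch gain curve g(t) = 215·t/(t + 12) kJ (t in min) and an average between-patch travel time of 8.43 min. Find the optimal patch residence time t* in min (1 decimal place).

By the marginal value theorem, leave when the instantaneous gain rate g'(t) equals the habitat-wide average g(t)/(T + t).
g'(t) = 215·12/(t + 12)². Setting 215·12/(t+12)² = 215t/[(t+12)(8.43+t)] gives 12(8.43+t) = t(t+12), so t² = 12×8.43 = 101.2.
t* = √101.2 = 10.06 min.

10.1 min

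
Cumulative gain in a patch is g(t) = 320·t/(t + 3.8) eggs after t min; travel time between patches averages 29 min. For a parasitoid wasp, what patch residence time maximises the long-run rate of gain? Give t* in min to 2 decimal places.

10.50 min

By the marginal value theorem, leave when the instantaneous gain rate g'(t) equals the habitat-wide average g(t)/(T + t).
g'(t) = 320·3.8/(t + 3.8)². Setting 320·3.8/(t+3.8)² = 320t/[(t+3.8)(29+t)] gives 3.8(29+t) = t(t+3.8), so t² = 3.8×29 = 110.2.
t* = √110.2 = 10.5 min.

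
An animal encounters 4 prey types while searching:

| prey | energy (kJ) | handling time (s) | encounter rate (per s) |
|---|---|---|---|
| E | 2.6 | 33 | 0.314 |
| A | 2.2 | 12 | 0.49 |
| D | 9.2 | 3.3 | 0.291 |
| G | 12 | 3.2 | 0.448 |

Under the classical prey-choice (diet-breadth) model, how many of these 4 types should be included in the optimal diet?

Profitabilities (E/h, kJ/s): G 3.75, D 2.79, A 0.183, E 0.0788. Add prey in this order while the next type's profitability exceeds the intake rate on those already taken.
Rate on top 1: 2.209. D: 2.79 > 2.209 → include.
Rate on top 2: 2.373. A: 0.183 < 2.373 → exclude; stop.
Optimal diet: G, D — 2 of 4 types.

2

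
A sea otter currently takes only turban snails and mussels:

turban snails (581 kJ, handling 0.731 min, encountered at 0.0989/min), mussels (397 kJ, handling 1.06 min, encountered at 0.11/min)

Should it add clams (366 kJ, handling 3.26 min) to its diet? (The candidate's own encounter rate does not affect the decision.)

Yes

On turban snails and mussels alone, R = ΣλE/(1+Σλh) = 101.1/1.189 = 85.06 kJ/min.
clams: E/h = 366/3.26 = 112.3 kJ/min.
112.3 > 85.06, so adding clams raises the average — include it.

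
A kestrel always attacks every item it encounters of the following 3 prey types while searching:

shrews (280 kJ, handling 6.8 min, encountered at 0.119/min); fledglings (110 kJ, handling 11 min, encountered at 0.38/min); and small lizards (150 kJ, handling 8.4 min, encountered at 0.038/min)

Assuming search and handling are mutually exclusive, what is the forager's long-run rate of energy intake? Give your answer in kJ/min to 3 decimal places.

Energy encountered per unit search time: 0.119×280 + 0.38×110 + 0.038×150 = 80.82 kJ/min.
Handling time per unit search time: 0.119×6.8 + 0.38×11 + 0.038×8.4 = 5.308.
Rate = 80.82/(1 + 5.308) = 12.81 kJ/min.

12.811 kJ/min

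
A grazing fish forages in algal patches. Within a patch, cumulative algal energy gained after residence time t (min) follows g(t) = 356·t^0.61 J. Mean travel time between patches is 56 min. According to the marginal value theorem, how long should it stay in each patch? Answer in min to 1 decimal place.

Optimal t* satisfies g'(t*) = g(t*)/(T + t*).
g'(t) = 0.61·356·t^-0.39. Setting 0.61·356·t^-0.39 = 356·t^0.61/(56+t) gives 0.61(56+t) = t, so 0.39·t = 0.61×56.
t* = 0.61×56/0.39 = 87.59 min.

87.6 min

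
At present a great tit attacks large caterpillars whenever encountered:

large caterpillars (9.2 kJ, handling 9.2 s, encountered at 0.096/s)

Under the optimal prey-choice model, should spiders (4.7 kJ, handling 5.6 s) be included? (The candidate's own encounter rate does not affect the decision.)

Yes

Current rate: (0.096×9.2)/(1 + 0.096×9.2) = 0.469 kJ/s.
spiders: E/h = 4.7/5.6 = 0.8393 kJ/s.
Since 0.8393 > R, including spiders increases the long-run rate.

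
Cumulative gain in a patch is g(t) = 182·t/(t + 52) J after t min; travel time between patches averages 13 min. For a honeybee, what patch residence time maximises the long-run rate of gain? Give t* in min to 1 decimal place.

26.0 min

Optimal t* satisfies g'(t*) = g(t*)/(T + t*).
g'(t) = 182·52/(t + 52)². Setting 182·52/(t+52)² = 182t/[(t+52)(13+t)] gives 52(13+t) = t(t+52), so t² = 52×13 = 676.
t* = √676 = 26 min.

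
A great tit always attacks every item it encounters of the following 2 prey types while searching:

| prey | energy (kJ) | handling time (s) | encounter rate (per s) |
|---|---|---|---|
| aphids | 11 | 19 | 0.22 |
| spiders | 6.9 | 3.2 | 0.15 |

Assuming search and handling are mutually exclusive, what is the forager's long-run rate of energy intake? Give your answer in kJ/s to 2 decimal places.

0.61 kJ/s

Energy encountered per unit search time: 0.22×11 + 0.15×6.9 = 3.455 kJ/s.
Handling time per unit search time: 0.22×19 + 0.15×3.2 = 4.66.
Rate = 3.455/(1 + 4.66) = 0.6104 kJ/s.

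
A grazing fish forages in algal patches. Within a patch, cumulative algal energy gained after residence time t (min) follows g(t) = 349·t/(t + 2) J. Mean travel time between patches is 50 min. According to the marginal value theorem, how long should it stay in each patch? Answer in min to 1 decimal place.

By the marginal value theorem, leave when the instantaneous gain rate g'(t) equals the habitat-wide average g(t)/(T + t).
g'(t) = 349·2/(t + 2)². Setting 349·2/(t+2)² = 349t/[(t+2)(50+t)] gives 2(50+t) = t(t+2), so t² = 2×50 = 100.
t* = √100 = 10 min.

10.0 min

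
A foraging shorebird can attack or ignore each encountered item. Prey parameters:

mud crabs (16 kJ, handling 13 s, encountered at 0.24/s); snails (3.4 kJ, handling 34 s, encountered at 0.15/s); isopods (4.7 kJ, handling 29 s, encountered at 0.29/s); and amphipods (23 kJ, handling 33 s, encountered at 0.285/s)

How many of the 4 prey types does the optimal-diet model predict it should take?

1

Rank by E/h (kJ/s): mud crabs 1.23, amphipods 0.697, isopods 0.162, snails 0.1. Include each in turn until the next type's E/h falls below the running intake rate.
Rate on top 1: 0.932. amphipods: 0.697 < 0.932 → exclude; stop.
Optimal diet: mud crabs — 1 of 4 types.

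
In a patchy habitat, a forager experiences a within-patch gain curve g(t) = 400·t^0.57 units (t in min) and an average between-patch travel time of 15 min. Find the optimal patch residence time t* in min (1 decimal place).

19.9 min

Optimal t* satisfies g'(t*) = g(t*)/(T + t*).
g'(t) = 0.57·400·t^-0.43. Setting 0.57·400·t^-0.43 = 400·t^0.57/(15+t) gives 0.57(15+t) = t, so 0.43·t = 0.57×15.
t* = 0.57×15/0.43 = 19.88 min.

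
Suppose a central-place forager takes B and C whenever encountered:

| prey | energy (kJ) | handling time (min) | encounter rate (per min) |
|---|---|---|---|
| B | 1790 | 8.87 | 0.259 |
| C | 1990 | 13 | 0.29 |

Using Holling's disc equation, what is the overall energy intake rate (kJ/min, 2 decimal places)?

R = Σλ_iE_i / (1 + Σλ_ih_i)
Numerator: 0.259×1790 + 0.29×1990 = 1041
Denominator: 1 + 0.259×8.87 + 0.29×13 = 7.067
R = 1041/7.067 = 147.3 kJ/min

147.26 kJ/min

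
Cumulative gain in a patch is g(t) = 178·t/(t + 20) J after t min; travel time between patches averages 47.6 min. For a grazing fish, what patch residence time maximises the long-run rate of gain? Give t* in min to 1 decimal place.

30.9 min

Optimal t* satisfies g'(t*) = g(t*)/(T + t*).
g'(t) = 178·20/(t + 20)². Setting 178·20/(t+20)² = 178t/[(t+20)(47.6+t)] gives 20(47.6+t) = t(t+20), so t² = 20×47.6 = 952.
t* = √952 = 30.85 min.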